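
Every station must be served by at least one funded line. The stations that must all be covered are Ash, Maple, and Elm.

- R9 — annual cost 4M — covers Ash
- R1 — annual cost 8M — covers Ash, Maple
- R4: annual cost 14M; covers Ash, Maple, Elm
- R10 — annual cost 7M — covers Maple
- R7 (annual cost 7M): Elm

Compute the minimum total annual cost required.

14

This is a weighted set-cover instance.
R4 alone covers Ash, Maple, Elm — every station.
Total annual cost: 14.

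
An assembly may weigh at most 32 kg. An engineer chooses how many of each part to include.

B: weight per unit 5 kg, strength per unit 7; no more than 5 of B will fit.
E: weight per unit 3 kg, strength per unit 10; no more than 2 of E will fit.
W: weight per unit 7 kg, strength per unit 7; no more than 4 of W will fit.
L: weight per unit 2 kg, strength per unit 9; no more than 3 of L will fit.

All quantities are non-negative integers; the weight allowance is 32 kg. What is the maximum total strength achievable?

This is a bounded integer knapsack.
L has the best ratio (9/2); taking only L gives at most 3×9 = 27 (stopped by the supply cap of 3).
Mixing does better — 4×B, 2×E, and 3×L: weight 32 ≤ 32, strength 4·7 + 2·10 + 3·9 = 75.

75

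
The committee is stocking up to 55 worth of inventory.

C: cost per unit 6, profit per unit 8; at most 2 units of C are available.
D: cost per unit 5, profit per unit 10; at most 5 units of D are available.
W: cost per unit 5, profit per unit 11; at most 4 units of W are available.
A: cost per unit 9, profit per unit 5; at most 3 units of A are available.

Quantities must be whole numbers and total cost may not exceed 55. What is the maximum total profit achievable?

102

1×C, 5×D, and 4×W: cost 51 ≤ 55, profit 1·8 + 5·10 + 4·11 = 102.
2×C, 4×D, and 4×W: cost 52 ≤ 55, profit 2·8 + 4·10 + 4·11 = 100.
Best is 102.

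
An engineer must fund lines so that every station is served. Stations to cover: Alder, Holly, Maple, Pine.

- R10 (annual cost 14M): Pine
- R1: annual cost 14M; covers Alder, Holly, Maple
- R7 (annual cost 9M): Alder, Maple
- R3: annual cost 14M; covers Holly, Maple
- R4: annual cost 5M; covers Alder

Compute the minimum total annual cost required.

The greedy cost-per-new-station heuristic would pick R7, R10, and R1 for 37, but a cheaper cover exists.
Choose R10 and R1: together they cover Alder, Holly, Maple, Pine — every station.
Total annual cost: 14 + 14 = 28.
No cover costs less than 28.

28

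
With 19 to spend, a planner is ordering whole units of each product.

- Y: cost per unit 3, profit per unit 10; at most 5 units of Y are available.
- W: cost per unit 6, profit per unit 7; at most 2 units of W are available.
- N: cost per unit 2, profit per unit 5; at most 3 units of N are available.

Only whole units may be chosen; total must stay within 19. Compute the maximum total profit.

This is a bounded integer knapsack.
Y has the best ratio (10/3); taking only Y gives at most 5×10 = 50 (stopped by the supply cap of 5).
Mixing does better — 5×Y and 2×N: cost 19 ≤ 19, profit 5·10 + 2·5 = 60.

60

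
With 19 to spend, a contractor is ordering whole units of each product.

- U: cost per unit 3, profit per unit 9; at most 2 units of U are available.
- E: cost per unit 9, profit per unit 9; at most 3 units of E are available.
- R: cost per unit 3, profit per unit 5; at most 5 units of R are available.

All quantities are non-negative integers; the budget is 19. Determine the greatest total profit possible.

U has the best ratio (9/3); taking only U gives at most 2×9 = 18 (stopped by the supply cap of 2).
Mixing does better — 2×U and 4×R: cost 18 ≤ 19, profit 2·9 + 4·5 = 38.

38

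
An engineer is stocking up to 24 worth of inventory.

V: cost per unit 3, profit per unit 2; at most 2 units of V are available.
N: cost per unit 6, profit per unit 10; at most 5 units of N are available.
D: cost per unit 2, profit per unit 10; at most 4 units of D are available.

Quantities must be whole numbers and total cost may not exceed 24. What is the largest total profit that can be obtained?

62

This is a bounded integer knapsack.
D has the best ratio (10/2); taking only D gives at most 4×10 = 40 (stopped by the supply cap of 4).
Mixing does better — 1×V, 2×N, and 4×D: cost 23 ≤ 24, profit 1·2 + 2·10 + 4·10 = 62.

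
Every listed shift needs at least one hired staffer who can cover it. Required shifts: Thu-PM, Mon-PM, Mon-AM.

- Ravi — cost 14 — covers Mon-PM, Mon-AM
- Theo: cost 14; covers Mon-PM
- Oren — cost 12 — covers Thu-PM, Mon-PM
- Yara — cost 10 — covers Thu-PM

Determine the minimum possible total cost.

24

The greedy cost-per-new-shift heuristic would pick Oren and Ravi for 26, but a cheaper cover exists.
Choose Ravi and Yara: together they cover Thu-PM, Mon-PM, Mon-AM — every shift.
Total cost: 14 + 10 = 24.
No cover costs less than 24.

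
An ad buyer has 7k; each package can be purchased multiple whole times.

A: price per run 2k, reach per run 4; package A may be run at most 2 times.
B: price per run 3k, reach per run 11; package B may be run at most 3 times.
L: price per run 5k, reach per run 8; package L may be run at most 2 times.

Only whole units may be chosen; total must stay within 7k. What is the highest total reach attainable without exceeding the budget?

22

This is a bounded integer knapsack.
B has the best ratio (11/3); taking only B gives at most 2×11 = 22 (stopped by the price limit).
Optimal: 2×B: price 6 ≤ 7, reach 2·11 = 22.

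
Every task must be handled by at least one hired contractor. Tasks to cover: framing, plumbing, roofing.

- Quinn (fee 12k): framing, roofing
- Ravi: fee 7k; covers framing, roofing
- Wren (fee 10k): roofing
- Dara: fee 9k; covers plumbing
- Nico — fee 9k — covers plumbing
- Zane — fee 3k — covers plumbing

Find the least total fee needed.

10

Choose Ravi and Zane: together they cover framing, plumbing, roofing — every task.
Total fee: 7 + 3 = 10.
No cover costs less than 10.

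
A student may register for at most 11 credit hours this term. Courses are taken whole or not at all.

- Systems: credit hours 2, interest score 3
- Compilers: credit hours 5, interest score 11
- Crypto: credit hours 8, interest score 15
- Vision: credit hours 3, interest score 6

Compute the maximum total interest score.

21

Allowing fractional choices, the relaxed optimum would be about 22.6, but courses are indivisible.
Systems + Compilers + Vision: credit hours 2 + 5 + 3 = 10 ≤ 11, interest score 3 + 11 + 6 = 20.
Systems + Crypto: credit hours 2 + 8 = 10 ≤ 11, interest score 3 + 15 = 18.
Crypto + Vision: credit hours 8 + 3 = 11 ≤ 11, interest score 15 + 6 = 21.
Best is Crypto and Vision with total interest score 21.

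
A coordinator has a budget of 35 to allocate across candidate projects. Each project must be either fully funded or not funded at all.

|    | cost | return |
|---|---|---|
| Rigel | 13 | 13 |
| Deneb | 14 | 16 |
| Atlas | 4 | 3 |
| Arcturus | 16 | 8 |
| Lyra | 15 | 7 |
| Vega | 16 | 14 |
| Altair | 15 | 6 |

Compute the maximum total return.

Take Deneb, Atlas, and Vega: cost 14 + 4 + 16 = 34 ≤ 35, return 16 + 3 + 14 = 33.
No other feasible combination does better.

33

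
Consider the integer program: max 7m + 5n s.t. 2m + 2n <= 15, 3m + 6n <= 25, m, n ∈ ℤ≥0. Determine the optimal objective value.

The continuous relaxation peaks at (7.5, 0) with value 52.50; rounding to a feasible lattice point costs some objective.
(m,n)=(7,0): 2·7+2·0=14≤15, 3·7+6·0=21≤25, objective 49.
(m,n)=(6,1): 2·6+2·1=14≤15, 3·6+6·1=24≤25, objective 47.
(m,n)=(6,0): 2·6+2·0=12≤15, 3·6+6·0=18≤25, objective 42.
Maximum is 49 at (m,n)=(7,0).

49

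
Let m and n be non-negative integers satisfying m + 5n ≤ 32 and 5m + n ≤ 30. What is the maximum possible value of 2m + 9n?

The continuous relaxation peaks at (4.92, 5.42) with value 58.58; rounding to a feasible lattice point costs some objective.
(m,n)=(2,6) is feasible, giving 58.
(m,n)=(1,6) is feasible, giving 56.
The best lattice point is (2,6), giving 58.

58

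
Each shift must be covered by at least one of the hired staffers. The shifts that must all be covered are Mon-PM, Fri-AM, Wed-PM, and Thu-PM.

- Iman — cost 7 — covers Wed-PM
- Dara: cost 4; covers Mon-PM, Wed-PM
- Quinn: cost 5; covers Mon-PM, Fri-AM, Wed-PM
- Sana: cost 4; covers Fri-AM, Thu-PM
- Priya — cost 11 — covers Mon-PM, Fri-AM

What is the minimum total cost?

The greedy cost-per-new-shift heuristic would pick Quinn and Sana for 9, but a cheaper cover exists.
Choose Dara and Sana: together they cover Mon-PM, Fri-AM, Wed-PM, Thu-PM — every shift.
Total cost: 4 + 4 = 8.
No cover costs less than 8.

8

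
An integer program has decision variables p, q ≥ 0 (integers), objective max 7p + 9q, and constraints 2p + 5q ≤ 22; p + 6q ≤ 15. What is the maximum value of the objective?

77

(p,q)=(11,0): 2·11+5·0=22≤22, 1·11+6·0=11≤15, objective 77.
(p,q)=(10,0): 2·10+5·0=20≤22, 1·10+6·0=10≤15, objective 70.
The best lattice point is (11,0), giving 77.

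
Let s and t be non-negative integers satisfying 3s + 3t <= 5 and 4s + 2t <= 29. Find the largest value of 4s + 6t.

(s,t)=(0,1): 3·0+3·1=3≤5, 4·0+2·1=2≤29, objective 6.
(s,t)=(1,0): 3·1+3·0=3≤5, 4·1+2·0=4≤29, objective 4.
(s,t)=(0,0): 3·0+3·0=0≤5, 4·0+2·0=0≤29, objective 0.
The best lattice point is (0,1), giving 6.

6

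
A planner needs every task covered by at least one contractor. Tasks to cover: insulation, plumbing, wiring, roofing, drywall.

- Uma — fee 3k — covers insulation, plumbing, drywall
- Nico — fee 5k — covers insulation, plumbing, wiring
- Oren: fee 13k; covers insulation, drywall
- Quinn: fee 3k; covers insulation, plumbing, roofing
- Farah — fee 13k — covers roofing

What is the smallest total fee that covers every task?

Choose Uma, Nico, and Quinn: together they cover insulation, plumbing, wiring, roofing, drywall — every task.
Total fee: 3 + 5 + 3 = 11.
No cover costs less than 11.

11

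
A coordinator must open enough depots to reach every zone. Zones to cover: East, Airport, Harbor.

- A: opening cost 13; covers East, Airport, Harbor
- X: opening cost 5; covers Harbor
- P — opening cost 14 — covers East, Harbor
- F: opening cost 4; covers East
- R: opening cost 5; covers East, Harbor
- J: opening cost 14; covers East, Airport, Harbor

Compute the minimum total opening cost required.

This is a weighted set-cover instance.
A alone covers East, Airport, Harbor — every zone.
Total opening cost: 13.

13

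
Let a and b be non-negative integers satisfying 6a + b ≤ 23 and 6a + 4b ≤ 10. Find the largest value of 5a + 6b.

12

(a,b)=(0,2): 6·0+1·2=2≤23, 6·0+4·2=8≤10, objective 12.
(a,b)=(1,1): 6·1+1·1=7≤23, 6·1+4·1=10≤10, objective 11.
(a,b)=(0,1): 6·0+1·1=1≤23, 6·0+4·1=4≤10, objective 6.
Maximum is 12 at (a,b)=(0,2).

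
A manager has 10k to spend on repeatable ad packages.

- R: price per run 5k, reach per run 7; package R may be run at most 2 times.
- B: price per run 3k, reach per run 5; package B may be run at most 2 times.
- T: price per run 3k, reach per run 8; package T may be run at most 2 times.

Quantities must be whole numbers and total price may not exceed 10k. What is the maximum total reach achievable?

2×B and 1×T: price 9 ≤ 10, reach 2·5 + 1·8 = 18.
1×B and 2×T: price 9 ≤ 10, reach 1·5 + 2·8 = 21.
Best is 21.

21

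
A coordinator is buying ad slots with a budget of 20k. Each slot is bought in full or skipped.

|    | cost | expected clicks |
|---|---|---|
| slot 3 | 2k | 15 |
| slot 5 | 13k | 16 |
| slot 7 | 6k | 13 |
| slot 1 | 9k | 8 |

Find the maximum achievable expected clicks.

This is an integer program with binary decision variables.
Allowing fractional choices, the relaxed optimum would be about 42.8, but ad slots are indivisible.
slot 3 + slot 5: cost 2 + 13 = 15 ≤ 20, expected clicks 15 + 16 = 31.
slot 3 + slot 7 + slot 1: cost 2 + 6 + 9 = 17 ≤ 20, expected clicks 15 + 13 + 8 = 36.
Best is slot 3, slot 7, and slot 1 with total expected clicks 36.

36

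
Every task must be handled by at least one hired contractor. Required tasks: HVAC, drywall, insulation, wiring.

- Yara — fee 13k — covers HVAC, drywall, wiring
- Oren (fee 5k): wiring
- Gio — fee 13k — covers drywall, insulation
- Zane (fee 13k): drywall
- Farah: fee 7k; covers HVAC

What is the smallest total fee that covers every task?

25

The greedy cost-per-new-task heuristic would pick Yara and Gio for 26, but a cheaper cover exists.
Choose Oren, Gio, and Farah: together they cover HVAC, drywall, insulation, wiring — every task.
Total fee: 5 + 13 + 7 = 25.
No cover costs less than 25.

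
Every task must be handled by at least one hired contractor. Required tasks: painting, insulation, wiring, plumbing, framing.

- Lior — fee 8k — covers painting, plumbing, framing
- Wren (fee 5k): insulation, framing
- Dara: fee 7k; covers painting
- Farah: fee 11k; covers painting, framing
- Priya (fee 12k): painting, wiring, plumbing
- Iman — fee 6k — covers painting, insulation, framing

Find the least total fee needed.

17

This is an integer covering problem.
The greedy cost-per-new-task heuristic would pick Iman and Priya for 18, but a cheaper cover exists.
Choose Wren and Priya: together they cover painting, insulation, wiring, plumbing, framing — every task.
Total fee: 5 + 12 = 17.
No cover costs less than 17.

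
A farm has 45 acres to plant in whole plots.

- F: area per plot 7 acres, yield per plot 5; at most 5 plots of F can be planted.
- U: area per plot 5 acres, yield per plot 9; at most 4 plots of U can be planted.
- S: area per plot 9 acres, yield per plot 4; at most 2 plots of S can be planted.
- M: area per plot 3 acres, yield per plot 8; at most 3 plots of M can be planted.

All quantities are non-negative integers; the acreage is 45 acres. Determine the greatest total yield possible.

70

M has the best ratio (8/3); taking only M gives at most 3×8 = 24 (stopped by the supply cap of 3).
Mixing does better — 2×F, 4×U, and 3×M: area 43 ≤ 45, yield 2·5 + 4·9 + 3·8 = 70.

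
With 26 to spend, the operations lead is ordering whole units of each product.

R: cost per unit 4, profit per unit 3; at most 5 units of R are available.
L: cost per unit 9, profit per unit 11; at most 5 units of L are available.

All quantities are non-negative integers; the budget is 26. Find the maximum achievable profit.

This is a bounded integer knapsack.
1×R and 2×L: cost 22 ≤ 26, profit 1·3 + 2·11 = 25.
2×R and 2×L: cost 26 ≤ 26, profit 2·3 + 2·11 = 28.
Best is 28.

28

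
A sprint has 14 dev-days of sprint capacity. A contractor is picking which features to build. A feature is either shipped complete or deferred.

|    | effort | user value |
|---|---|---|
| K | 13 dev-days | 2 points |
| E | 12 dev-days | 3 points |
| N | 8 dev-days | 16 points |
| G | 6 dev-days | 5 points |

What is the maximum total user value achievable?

21

This is an integer program with binary decision variables.
G: effort 6 ≤ 14, user value 5.
N + G: effort 8 + 6 = 14 ≤ 14, user value 16 + 5 = 21.
N: effort 8 ≤ 14, user value 16.
Best is N and G with total user value 21.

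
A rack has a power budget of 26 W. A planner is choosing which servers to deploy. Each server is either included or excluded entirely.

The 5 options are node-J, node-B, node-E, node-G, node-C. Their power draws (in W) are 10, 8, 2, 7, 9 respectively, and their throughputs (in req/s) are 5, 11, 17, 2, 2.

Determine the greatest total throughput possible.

33

This is an integer program with binary decision variables.
Allowing fractional choices, the relaxed optimum would be about 34.7, but servers are indivisible.
node-B + node-E + node-G: power draw 8 + 2 + 7 = 17 ≤ 26, throughput 11 + 17 + 2 = 30.
node-J + node-B + node-E: power draw 10 + 8 + 2 = 20 ≤ 26, throughput 5 + 11 + 17 = 33.
node-B + node-E + node-G + node-C: power draw 8 + 2 + 7 + 9 = 26 ≤ 26, throughput 11 + 17 + 2 + 2 = 32.
Best is node-J, node-B, and node-E with total throughput 33.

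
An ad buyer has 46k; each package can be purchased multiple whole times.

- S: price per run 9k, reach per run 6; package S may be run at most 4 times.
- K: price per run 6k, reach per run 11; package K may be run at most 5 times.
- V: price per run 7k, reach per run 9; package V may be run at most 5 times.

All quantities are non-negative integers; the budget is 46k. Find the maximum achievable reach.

This is a bounded integer knapsack.
Take 5×K and 2×V: price 44 ≤ 46, reach 5·11 + 2·9 = 73.
K has the best ratio (11/6) and is taken to its limit of 5; remaining capacity is filled optimally with the others.

73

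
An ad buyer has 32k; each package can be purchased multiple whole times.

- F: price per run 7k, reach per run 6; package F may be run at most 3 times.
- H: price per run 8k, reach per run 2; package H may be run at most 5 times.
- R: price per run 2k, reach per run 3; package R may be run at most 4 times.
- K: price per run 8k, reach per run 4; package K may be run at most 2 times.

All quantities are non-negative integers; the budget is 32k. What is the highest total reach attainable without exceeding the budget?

R has the best ratio (3/2); taking only R gives at most 4×3 = 12 (stopped by the supply cap of 4).
Mixing does better — 3×F and 4×R: price 29 ≤ 32, reach 3·6 + 4·3 = 30.

30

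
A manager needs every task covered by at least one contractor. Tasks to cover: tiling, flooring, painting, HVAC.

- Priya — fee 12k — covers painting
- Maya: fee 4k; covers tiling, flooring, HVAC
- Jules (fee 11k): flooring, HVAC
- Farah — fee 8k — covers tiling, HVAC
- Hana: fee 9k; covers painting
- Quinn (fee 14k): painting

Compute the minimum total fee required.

13

This is an integer covering problem.
Choose Maya and Hana: together they cover tiling, flooring, painting, HVAC — every task.
Total fee: 4 + 9 = 13.
No cover costs less than 13.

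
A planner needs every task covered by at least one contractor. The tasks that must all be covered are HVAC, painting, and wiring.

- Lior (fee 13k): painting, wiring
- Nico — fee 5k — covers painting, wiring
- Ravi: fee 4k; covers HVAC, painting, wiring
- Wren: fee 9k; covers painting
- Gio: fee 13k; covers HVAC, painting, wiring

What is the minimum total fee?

Ravi alone covers HVAC, painting, wiring — every task.
Total fee: 4.
No cover costs less than 4.

4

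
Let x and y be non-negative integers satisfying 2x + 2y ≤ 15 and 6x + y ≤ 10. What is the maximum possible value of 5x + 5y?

35

(x,y)=(0,7) is feasible, giving 35.
(x,y)=(0,6) is feasible, giving 30.
Maximum is 35 at (x,y)=(0,7).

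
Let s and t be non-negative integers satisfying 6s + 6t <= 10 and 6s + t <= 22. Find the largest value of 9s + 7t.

9

Relaxing integrality, the LP optimum is 15.00 at (s,t) = (1.67, 0), which is not an integer point.
(s,t)=(1,0): 6·1+6·0=6≤10, 6·1+1·0=6≤22, objective 9.
(s,t)=(0,1): 6·0+6·1=6≤10, 6·0+1·1=1≤22, objective 7.
The best lattice point is (1,0), giving 9.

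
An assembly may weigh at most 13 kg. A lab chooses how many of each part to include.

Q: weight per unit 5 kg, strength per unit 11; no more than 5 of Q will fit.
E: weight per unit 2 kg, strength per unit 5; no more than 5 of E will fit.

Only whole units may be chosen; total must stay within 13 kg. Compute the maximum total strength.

E has the best ratio (5/2); taking only E gives at most 5×5 = 25 (stopped by the supply cap of 5).
Mixing does better — 1×Q and 4×E: weight 13 ≤ 13, strength 1·11 + 4·5 = 31.

31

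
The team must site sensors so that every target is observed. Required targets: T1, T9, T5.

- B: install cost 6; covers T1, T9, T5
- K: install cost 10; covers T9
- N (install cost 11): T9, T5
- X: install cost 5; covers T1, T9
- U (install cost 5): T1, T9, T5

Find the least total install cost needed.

U alone covers T1, T9, T5 — every target.
Total install cost: 5.
No cover costs less than 5.

5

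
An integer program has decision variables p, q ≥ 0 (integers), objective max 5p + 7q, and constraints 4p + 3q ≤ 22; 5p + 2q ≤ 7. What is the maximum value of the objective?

21

The continuous relaxation peaks at (0, 3.5) with value 24.50; rounding to a feasible lattice point costs some objective.
(p,q)=(0,3): 4·0+3·3=9≤22, 5·0+2·3=6≤7, objective 21.
(p,q)=(0,2): 4·0+3·2=6≤22, 5·0+2·2=4≤7, objective 14.
No feasible integer point exceeds 21.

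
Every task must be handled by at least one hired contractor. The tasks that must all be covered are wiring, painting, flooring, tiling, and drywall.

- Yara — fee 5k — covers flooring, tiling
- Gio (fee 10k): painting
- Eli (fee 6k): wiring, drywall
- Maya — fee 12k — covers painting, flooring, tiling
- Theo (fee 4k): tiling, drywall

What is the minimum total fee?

18

This is an integer covering problem.
Choose Eli and Maya: together they cover wiring, painting, flooring, tiling, drywall — every task.
Total fee: 6 + 12 = 18.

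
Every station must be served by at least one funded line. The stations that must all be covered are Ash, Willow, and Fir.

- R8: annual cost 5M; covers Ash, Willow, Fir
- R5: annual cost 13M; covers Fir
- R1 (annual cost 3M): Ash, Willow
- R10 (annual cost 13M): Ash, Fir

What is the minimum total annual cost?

5

The greedy cost-per-new-station heuristic would pick R1 and R8 for 8, but a cheaper cover exists.
R8 alone covers Ash, Willow, Fir — every station.
Total annual cost: 5.
No cover costs less than 5.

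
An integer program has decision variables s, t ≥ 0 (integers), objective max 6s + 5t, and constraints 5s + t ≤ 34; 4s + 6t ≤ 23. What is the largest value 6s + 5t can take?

30

Relaxing integrality, the LP optimum is 34.50 at (s,t) = (5.75, 0), which is not an integer point.
(s,t)=(5,0): 5·5+1·0=25≤34, 4·5+6·0=20≤23, objective 30.
(s,t)=(4,1): 5·4+1·1=21≤34, 4·4+6·1=22≤23, objective 29.
Maximum is 30 at (s,t)=(5,0).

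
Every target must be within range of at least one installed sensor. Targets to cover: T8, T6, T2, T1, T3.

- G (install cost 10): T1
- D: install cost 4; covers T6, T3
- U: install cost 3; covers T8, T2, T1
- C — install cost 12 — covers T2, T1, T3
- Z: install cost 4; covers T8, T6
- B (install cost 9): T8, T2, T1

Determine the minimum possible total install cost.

Choose D and U: together they cover T8, T6, T2, T1, T3 — every target.
Total install cost: 4 + 3 = 7.
No cover costs less than 7.

7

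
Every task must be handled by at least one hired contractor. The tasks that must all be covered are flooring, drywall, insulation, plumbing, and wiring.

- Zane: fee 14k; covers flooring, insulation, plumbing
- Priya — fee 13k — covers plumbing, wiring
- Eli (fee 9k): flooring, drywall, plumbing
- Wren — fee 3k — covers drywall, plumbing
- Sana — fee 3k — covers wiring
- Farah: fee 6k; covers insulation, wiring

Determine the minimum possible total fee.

15

The greedy cost-per-new-task heuristic would pick Wren, Sana, Farah, and Eli for 21, but a cheaper cover exists.
Choose Eli and Farah: together they cover flooring, drywall, insulation, plumbing, wiring — every task.
Total fee: 9 + 6 = 15.
No cover costs less than 15.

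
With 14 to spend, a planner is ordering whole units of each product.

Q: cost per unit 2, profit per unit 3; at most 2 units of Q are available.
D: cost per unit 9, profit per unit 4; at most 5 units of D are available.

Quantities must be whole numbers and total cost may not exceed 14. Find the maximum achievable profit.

1×Q and 1×D: cost 11 ≤ 14, profit 1·3 + 1·4 = 7.
2×Q and 1×D: cost 13 ≤ 14, profit 2·3 + 1·4 = 10.
Best is 10.

10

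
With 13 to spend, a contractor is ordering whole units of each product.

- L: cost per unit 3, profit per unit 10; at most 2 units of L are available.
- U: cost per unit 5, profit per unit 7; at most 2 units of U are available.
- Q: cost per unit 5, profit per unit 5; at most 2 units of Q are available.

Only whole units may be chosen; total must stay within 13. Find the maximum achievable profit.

L has the best ratio (10/3); taking only L gives at most 2×10 = 20 (stopped by the supply cap of 2).
Mixing does better — 2×L and 1×U: cost 11 ≤ 13, profit 2·10 + 1·7 = 27.

27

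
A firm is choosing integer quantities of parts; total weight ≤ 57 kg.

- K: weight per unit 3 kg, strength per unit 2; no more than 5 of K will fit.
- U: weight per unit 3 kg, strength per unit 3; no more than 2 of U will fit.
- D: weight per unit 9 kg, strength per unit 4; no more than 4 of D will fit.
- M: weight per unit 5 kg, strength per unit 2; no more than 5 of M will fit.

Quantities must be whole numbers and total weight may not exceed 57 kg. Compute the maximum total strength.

32

U has the best ratio (3/3); taking only U gives at most 2×3 = 6 (stopped by the supply cap of 2).
Mixing does better — 5×K, 2×U, and 4×D: weight 57 ≤ 57, strength 5·2 + 2·3 + 4·4 = 32.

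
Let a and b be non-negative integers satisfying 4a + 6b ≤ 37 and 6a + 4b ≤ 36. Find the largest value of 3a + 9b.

54

Relaxing integrality, the LP optimum is 55.50 at (a,b) = (0, 6.17), which is not an integer point.
(a,b)=(0,6): 4·0+6·6=36≤37, 6·0+4·6=24≤36, objective 54.
(a,b)=(1,5): 4·1+6·5=34≤37, 6·1+4·5=26≤36, objective 48.
(a,b)=(0,5): 4·0+6·5=30≤37, 6·0+4·5=20≤36, objective 45.
No feasible integer point exceeds 54.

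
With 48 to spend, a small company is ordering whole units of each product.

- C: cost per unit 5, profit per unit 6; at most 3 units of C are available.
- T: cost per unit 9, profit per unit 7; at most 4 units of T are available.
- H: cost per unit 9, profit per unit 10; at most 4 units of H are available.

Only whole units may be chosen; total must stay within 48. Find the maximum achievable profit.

52

2×C and 4×H: cost 46 ≤ 48, profit 2·6 + 4·10 = 52.
2×C, 1×T, and 3×H: cost 46 ≤ 48, profit 2·6 + 1·7 + 3·10 = 49.
Best is 52.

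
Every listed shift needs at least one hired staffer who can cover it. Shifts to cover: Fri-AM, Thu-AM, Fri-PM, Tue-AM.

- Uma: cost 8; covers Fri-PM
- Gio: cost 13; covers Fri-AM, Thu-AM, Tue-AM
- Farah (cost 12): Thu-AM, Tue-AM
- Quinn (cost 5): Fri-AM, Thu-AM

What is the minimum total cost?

21

This is an integer covering problem.
The greedy cost-per-new-shift heuristic would pick Quinn, Uma, and Farah for 25, but a cheaper cover exists.
Choose Uma and Gio: together they cover Fri-AM, Thu-AM, Fri-PM, Tue-AM — every shift.
Total cost: 8 + 13 = 21.
No cover costs less than 21.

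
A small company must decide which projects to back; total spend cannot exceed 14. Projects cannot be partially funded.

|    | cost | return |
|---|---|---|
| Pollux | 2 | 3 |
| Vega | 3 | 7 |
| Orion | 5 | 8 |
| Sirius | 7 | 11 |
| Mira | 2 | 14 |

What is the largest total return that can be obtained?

35

This is an integer program with binary decision variables.
Orion + Sirius + Mira: cost 5 + 7 + 2 = 14 ≤ 14, return 8 + 11 + 14 = 33.
Pollux + Vega + Sirius + Mira: cost 2 + 3 + 7 + 2 = 14 ≤ 14, return 3 + 7 + 11 + 14 = 35.
Pollux + Vega + Orion + Mira: cost 2 + 3 + 5 + 2 = 12 ≤ 14, return 3 + 7 + 8 + 14 = 32.
Best is Pollux, Vega, Sirius, and Mira with total return 35.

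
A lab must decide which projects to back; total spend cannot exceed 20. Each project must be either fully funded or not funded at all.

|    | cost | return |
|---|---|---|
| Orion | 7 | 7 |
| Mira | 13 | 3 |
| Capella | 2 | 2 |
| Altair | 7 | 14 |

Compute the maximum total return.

23

This is an integer program with binary decision variables.
Allowing fractional choices, the relaxed optimum would be about 23.9, but projects are indivisible.
Orion + Capella + Altair: cost 7 + 2 + 7 = 16 ≤ 20, return 7 + 2 + 14 = 23.
Mira + Altair: cost 13 + 7 = 20 ≤ 20, return 3 + 14 = 17.
Orion + Altair: cost 7 + 7 = 14 ≤ 20, return 7 + 14 = 21.
Best is Orion, Capella, and Altair with total return 23.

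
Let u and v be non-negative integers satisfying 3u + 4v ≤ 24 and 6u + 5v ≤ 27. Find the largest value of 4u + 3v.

(u,v)=(2,3): 3·2+4·3=18≤24, 6·2+5·3=27≤27, objective 17.
(u,v)=(4,0): 3·4+4·0=12≤24, 6·4+5·0=24≤27, objective 16.
(u,v)=(1,4): 3·1+4·4=19≤24, 6·1+5·4=26≤27, objective 16.
(u,v)=(3,1): 3·3+4·1=13≤24, 6·3+5·1=23≤27, objective 15.
No feasible integer point exceeds 17.

17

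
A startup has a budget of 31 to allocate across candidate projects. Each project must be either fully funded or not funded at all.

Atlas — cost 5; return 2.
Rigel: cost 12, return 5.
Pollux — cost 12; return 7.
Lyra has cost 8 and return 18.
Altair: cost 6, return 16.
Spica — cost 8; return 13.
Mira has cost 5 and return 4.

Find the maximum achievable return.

51

Take Lyra, Altair, Spica, and Mira: cost 8 + 6 + 8 + 5 = 27 ≤ 31, return 18 + 16 + 13 + 4 = 51.
No other feasible combination does better.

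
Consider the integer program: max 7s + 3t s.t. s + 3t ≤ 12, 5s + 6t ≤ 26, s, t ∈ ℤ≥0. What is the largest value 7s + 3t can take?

Relaxing integrality, the LP optimum is 36.40 at (s,t) = (5.2, 0), which is not an integer point.
(s,t)=(5,0): 1·5+3·0=5≤12, 5·5+6·0=25≤26, objective 35.
(s,t)=(4,1): 1·4+3·1=7≤12, 5·4+6·1=26≤26, objective 31.
The best lattice point is (5,0), giving 35.

35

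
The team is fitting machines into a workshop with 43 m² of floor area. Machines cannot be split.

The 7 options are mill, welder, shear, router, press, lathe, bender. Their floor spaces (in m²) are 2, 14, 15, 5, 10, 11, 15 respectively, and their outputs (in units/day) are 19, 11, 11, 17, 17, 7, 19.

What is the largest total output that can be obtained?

Allowing fractional choices, the relaxed optimum would be about 80.6, but machines are indivisible.
mill + router + press + bender: floor space 2 + 5 + 10 + 15 = 32 ≤ 43, output 19 + 17 + 17 + 19 = 72.
mill + welder + router + press + lathe: floor space 2 + 14 + 5 + 10 + 11 = 42 ≤ 43, output 19 + 11 + 17 + 17 + 7 = 71.
mill + router + press + lathe + bender: floor space 2 + 5 + 10 + 11 + 15 = 43 ≤ 43, output 19 + 17 + 17 + 7 + 19 = 79.
Best is mill, router, press, lathe, and bender with total output 79.

79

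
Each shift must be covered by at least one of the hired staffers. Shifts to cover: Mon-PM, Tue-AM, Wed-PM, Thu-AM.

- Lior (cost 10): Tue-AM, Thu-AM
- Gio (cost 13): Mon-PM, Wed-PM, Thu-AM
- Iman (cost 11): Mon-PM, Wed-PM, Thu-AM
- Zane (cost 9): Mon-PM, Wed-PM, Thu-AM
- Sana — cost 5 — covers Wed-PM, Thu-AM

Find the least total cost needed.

This is a weighted set-cover instance.
The greedy cost-per-new-shift heuristic would pick Sana, Zane, and Lior for 24, but a cheaper cover exists.
Choose Lior and Zane: together they cover Mon-PM, Tue-AM, Wed-PM, Thu-AM — every shift.
Total cost: 10 + 9 = 19.
No cover costs less than 19.

19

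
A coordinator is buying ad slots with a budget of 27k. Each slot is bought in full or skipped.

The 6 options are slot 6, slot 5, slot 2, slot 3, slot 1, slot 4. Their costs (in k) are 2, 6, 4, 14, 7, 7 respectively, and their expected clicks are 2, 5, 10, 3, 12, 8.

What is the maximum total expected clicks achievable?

37

Allowing fractional choices, the relaxed optimum would be about 37.2, but ad slots are indivisible.
slot 6 + slot 2 + slot 1 + slot 4: cost 2 + 4 + 7 + 7 = 20 ≤ 27, expected clicks 2 + 10 + 12 + 8 = 32.
slot 6 + slot 5 + slot 2 + slot 1 + slot 4: cost 2 + 6 + 4 + 7 + 7 = 26 ≤ 27, expected clicks 2 + 5 + 10 + 12 + 8 = 37.
slot 5 + slot 2 + slot 1 + slot 4: cost 6 + 4 + 7 + 7 = 24 ≤ 27, expected clicks 5 + 10 + 12 + 8 = 35.
Best is slot 6, slot 5, slot 2, slot 1, and slot 4 with total expected clicks 37.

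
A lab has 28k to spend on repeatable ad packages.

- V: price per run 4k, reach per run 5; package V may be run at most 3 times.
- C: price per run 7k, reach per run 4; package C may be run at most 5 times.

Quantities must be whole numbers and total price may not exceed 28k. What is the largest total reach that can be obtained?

23

This is a bounded integer knapsack.
Take 3×V and 2×C: price 26 ≤ 28, reach 3·5 + 2·4 = 23.
V has the best ratio (5/4) and is taken to its limit of 3; remaining capacity is filled optimally with the others.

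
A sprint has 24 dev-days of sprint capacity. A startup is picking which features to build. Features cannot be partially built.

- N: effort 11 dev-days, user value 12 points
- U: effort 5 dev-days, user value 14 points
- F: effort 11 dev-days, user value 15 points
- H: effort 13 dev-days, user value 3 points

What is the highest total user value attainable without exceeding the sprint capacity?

Allowing fractional choices, the relaxed optimum would be about 37.7, but features are indivisible.
N + F: effort 11 + 11 = 22 ≤ 24, user value 12 + 15 = 27.
U + F: effort 5 + 11 = 16 ≤ 24, user value 14 + 15 = 29.
N + U: effort 11 + 5 = 16 ≤ 24, user value 12 + 14 = 26.
Best is U and F with total user value 29.

29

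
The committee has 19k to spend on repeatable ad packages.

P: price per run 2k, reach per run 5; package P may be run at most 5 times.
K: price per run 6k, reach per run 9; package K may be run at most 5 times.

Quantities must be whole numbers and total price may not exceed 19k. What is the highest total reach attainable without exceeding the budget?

P has the best ratio (5/2); taking only P gives at most 5×5 = 25 (stopped by the supply cap of 5).
Mixing does better — 5×P and 1×K: price 16 ≤ 19, reach 5·5 + 1·9 = 34.

34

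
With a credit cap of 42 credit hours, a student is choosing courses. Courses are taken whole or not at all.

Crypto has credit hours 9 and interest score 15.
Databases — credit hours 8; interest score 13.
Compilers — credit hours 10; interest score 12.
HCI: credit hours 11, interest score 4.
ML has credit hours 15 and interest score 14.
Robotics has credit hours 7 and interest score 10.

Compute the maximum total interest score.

54

Allowing fractional choices, the relaxed optimum would be about 57.5, but courses are indivisible.
Crypto + Databases + ML + Robotics: credit hours 9 + 8 + 15 + 7 = 39 ≤ 42, interest score 15 + 13 + 14 + 10 = 52.
Crypto + Databases + Compilers + ML: credit hours 9 + 8 + 10 + 15 = 42 ≤ 42, interest score 15 + 13 + 12 + 14 = 54.
Crypto + Compilers + ML + Robotics: credit hours 9 + 10 + 15 + 7 = 41 ≤ 42, interest score 15 + 12 + 14 + 10 = 51.
Best is Crypto, Databases, Compilers, and ML with total interest score 54.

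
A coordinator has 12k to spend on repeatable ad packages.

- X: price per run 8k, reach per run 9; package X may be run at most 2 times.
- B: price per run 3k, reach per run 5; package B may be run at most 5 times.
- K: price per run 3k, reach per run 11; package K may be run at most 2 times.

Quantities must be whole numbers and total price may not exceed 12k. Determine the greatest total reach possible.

Take 2×B and 2×K: price 12 ≤ 12, reach 2·5 + 2·11 = 32.
K has the best ratio (11/3) and is taken to its limit of 2; remaining capacity is filled optimally with the others.

32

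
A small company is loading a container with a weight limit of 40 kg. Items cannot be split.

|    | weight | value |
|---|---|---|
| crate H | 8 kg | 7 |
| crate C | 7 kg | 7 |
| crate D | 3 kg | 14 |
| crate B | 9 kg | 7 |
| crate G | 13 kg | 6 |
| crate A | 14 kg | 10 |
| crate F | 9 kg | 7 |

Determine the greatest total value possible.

crate H + crate C + crate D + crate B + crate F: weight 8 + 7 + 3 + 9 + 9 = 36 ≤ 40, value 7 + 7 + 14 + 7 + 7 = 42.
crate H + crate C + crate D + crate G + crate F: weight 8 + 7 + 3 + 13 + 9 = 40 ≤ 40, value 7 + 7 + 14 + 6 + 7 = 41.
crate H + crate C + crate D + crate B + crate G: weight 8 + 7 + 3 + 9 + 13 = 40 ≤ 40, value 7 + 7 + 14 + 7 + 6 = 41.
Best is crate H, crate C, crate D, crate B, and crate F with total value 42.

42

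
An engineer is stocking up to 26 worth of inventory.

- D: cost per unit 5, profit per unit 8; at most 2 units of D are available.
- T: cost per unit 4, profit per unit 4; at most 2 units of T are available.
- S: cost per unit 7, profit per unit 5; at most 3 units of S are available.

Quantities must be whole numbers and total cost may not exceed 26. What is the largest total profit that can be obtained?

29

Take 2×D, 2×T, and 1×S: cost 25 ≤ 26, profit 2·8 + 2·4 + 1·5 = 29.
D has the best ratio (8/5) and is taken to its limit of 2; remaining capacity is filled optimally with the others.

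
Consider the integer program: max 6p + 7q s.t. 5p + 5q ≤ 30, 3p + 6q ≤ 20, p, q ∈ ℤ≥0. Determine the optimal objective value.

(p,q)=(6,0) is feasible, giving 36.
(p,q)=(4,1) is feasible, giving 31.
(p,q)=(5,0) is feasible, giving 30.
No feasible integer point exceeds 36.

36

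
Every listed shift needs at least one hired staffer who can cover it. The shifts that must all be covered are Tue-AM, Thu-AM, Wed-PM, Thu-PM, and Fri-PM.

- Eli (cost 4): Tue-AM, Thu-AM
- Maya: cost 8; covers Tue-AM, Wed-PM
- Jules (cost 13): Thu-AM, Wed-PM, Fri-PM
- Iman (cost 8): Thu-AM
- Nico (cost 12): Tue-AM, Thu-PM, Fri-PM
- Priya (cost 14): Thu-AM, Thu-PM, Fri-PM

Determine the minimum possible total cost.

22

Choose Maya and Priya: together they cover Tue-AM, Thu-AM, Wed-PM, Thu-PM, Fri-PM — every shift.
Total cost: 8 + 14 = 22.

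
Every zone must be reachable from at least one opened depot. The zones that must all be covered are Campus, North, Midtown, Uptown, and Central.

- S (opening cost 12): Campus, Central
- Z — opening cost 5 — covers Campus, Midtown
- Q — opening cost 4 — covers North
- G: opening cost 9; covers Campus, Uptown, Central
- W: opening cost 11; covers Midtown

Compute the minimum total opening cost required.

18

Choose Z, Q, and G: together they cover Campus, North, Midtown, Uptown, Central — every zone.
Total opening cost: 5 + 4 + 9 = 18.
No cover costs less than 18.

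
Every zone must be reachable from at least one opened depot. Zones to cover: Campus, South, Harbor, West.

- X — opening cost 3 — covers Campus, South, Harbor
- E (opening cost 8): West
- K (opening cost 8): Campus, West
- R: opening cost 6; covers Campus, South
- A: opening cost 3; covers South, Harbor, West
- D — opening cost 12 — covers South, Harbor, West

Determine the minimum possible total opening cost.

Choose X and A: together they cover Campus, South, Harbor, West — every zone.
Total opening cost: 3 + 3 = 6.
No cover costs less than 6.

6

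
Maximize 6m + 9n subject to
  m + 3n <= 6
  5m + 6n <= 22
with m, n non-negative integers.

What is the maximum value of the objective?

27

The continuous relaxation peaks at (3.33, 0.889) with value 28.00; rounding to a feasible lattice point costs some objective.
(m,n)=(3,1): 1·3+3·1=6≤6, 5·3+6·1=21≤22, objective 27.
(m,n)=(4,0): 1·4+3·0=4≤6, 5·4+6·0=20≤22, objective 24.
No feasible integer point exceeds 27.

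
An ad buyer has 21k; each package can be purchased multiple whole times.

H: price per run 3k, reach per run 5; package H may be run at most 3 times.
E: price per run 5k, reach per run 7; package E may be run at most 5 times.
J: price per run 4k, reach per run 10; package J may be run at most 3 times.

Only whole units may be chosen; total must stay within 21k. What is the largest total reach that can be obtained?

Take 3×H and 3×J: price 21 ≤ 21, reach 3·5 + 3·10 = 45.
J has the best ratio (10/4) and is taken to its limit of 3; remaining capacity is filled optimally with the others.

45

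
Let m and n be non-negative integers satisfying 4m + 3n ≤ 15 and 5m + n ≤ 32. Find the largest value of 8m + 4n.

28

(m,n)=(3,1): 4·3+3·1=15≤15, 5·3+1·1=16≤32, objective 28.
(m,n)=(3,0): 4·3+3·0=12≤15, 5·3+1·0=15≤32, objective 24.
(m,n)=(2,2): 4·2+3·2=14≤15, 5·2+1·2=12≤32, objective 24.
The best lattice point is (3,1), giving 28.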